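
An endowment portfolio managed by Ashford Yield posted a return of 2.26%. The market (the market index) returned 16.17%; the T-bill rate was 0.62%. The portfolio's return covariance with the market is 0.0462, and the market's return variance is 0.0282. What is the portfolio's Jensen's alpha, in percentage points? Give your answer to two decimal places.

β = Cov / Var = 0.0462 / 0.0282 = 1.6383
E[R] = Rf + β(Rm − Rf) = 0.62% + 1.6383 × (16.17% − 0.62%) = 26.0956%
α = Rp − E[R] = 2.26% − 26.0956% = -23.8356

-23.84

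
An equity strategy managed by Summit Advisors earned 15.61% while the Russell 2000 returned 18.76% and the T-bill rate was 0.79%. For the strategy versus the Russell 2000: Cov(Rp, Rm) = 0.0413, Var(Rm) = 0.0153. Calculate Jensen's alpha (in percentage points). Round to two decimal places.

β = Cov / Var = 0.0413 / 0.0153 = 2.6993
E[R] = Rf + β(Rm − Rf) = 0.79% + 2.6993 × (18.76% − 0.79%) = 49.2964%
α = Rp − E[R] = 15.61% − 49.2964% = -33.6864

-33.69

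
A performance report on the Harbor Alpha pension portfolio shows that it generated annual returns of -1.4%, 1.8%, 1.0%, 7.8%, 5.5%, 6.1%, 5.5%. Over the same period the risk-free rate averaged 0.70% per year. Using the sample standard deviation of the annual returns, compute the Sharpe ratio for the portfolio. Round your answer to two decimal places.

0.92

r̄ = (-1.4 + 1.8 + 1 + 7.8 + 5.5 + 6.1 + 5.5) / 7 = 26.30 / 7 = 3.7571%
Σ(r − r̄)² = 65.9371; sample σ = √(65.9371/6) = 3.3150%
Sharpe = (r̄ − rf) / σ = (3.7571 − 0.7) / 3.3150 = 3.0571 / 3.3150 = 0.9222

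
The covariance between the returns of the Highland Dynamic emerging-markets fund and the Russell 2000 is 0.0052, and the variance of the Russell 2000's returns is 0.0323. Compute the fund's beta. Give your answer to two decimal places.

0.16

β = Cov(Rp, Rm) / Var(Rm) = 0.0052 / 0.0323 = 0.1610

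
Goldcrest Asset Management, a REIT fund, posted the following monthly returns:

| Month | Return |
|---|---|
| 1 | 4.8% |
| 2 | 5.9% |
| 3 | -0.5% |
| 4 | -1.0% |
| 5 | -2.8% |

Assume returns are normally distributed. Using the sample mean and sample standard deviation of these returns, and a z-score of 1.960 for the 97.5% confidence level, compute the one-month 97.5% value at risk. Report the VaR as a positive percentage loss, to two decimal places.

μ = (4.8 + 5.9 − 0.5 − 1 − 2.8) / 5 = 6.40 / 5 = 1.2800%
Σ(r − μ)² = (4.8 − 1.2800)² + (5.9 − 1.2800)² + (-0.5 − 1.2800)² + … = 58.7480
sample σ = √(58.7480 / 4) = √14.6870 = 3.8324%
VaR = −(μ − z·σ) = −(1.2800 − 1.960 × 3.8324) = −(-6.2315) = 6.2315%

6.23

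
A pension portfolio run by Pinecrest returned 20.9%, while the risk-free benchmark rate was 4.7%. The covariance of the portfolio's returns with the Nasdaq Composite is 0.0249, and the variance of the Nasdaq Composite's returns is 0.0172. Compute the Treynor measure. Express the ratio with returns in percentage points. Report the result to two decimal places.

β = Cov / Var = 0.0249 / 0.0172 = 1.4477
Treynor = (Rp − Rf) / β = (20.9% − 4.7%) / 1.4477 = 16.20 / 1.4477 = 11.1902

11.19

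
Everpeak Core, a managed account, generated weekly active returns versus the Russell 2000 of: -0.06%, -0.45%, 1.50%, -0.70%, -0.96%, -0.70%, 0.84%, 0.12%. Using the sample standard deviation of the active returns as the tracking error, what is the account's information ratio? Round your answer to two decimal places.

r̄ = (-0.06 − 0.45 + 1.5 − 0.7 − 0.96 − 0.7 + 0.84 + 0.12) / 8 = -0.410 / 8 = -0.0513%
Sample std dev = √[5.0567 / 7] = 0.8499%
IR = r̄ / tracking error = -0.0513 / 0.8499 = -0.0604

-0.06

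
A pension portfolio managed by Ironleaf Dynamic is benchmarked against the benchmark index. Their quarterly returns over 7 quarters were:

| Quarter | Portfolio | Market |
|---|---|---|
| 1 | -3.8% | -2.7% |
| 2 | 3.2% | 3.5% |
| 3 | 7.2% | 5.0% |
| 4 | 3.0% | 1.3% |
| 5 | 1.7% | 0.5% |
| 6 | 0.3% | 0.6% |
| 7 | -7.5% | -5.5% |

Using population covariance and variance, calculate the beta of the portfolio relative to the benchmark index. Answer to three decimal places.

r̄p = 0.5857%,  r̄m = 0.3857%
Cov = Σ(rp − r̄p)(rm − r̄m) / 7 = 14.5798
Var(rm) = Σ(rm − r̄m)² / 7 = 10.8641
β = Cov / Var = 14.5798 / 10.8641 = 1.3420

1.342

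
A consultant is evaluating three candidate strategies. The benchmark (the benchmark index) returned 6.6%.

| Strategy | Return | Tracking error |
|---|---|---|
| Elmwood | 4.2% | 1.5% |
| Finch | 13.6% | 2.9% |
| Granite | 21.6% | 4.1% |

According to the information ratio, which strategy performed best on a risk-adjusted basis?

Granite

Elmwood: IR = (4.2% − 6.6%) / 1.5% = -1.600
Finch: IR = (13.6% − 6.6%) / 2.9% = 2.414
Granite: IR = (21.6% − 6.6%) / 4.1% = 3.659
Highest: Granite (3.659).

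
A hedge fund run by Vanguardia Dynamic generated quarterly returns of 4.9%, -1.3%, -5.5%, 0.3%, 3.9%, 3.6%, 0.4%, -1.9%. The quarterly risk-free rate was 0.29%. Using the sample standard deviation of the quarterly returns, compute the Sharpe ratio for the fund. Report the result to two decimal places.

Mean return μ = 4.40 / 8 = 0.5500%
Σ(r − μ)² = 85.5600; sample σ = √(85.5600/7) = 3.4961%
Sharpe = (μ − rf) / σ = (0.5500 − 0.29) / 3.4961 = 0.2600 / 3.4961 = 0.0744

0.07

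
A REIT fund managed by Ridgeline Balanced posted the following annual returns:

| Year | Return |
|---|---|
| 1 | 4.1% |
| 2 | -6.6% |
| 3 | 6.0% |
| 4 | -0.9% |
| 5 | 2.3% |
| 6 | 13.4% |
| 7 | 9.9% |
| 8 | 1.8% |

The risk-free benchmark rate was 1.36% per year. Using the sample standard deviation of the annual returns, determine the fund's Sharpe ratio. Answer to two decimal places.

0.38

Mean return μ = 30.00 / 8 = 3.7500%
Σ(r − μ)² = (4.1 − 3.7500)² + (-6.6 − 3.7500)² + (6 − 3.7500)² + … = 270.7800
sample σ = √(270.7800 / 7) = √38.6829 = 6.2196%
Sharpe = (μ − rf) / σ = (3.7500 − 1.36) / 6.2196 = 2.3900 / 6.2196 = 0.3843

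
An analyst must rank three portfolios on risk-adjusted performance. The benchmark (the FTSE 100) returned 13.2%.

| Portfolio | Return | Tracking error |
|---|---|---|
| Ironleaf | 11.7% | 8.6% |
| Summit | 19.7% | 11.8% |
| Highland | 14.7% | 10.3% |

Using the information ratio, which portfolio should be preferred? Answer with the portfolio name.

Summit

Ironleaf: IR = (11.7% − 13.2%) / 8.6% = -0.174
Summit: IR = (19.7% − 13.2%) / 11.8% = 0.551
Highland: IR = (14.7% − 13.2%) / 10.3% = 0.146
Highest: Summit (0.551).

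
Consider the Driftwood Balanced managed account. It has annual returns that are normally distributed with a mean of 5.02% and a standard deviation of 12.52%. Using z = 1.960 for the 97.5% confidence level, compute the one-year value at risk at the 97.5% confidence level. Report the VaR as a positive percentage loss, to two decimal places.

VaR (as % loss) = −(μ − z·σ) = −(5.02% − 1.960 × 12.52%) = −(-19.5192%) = 19.5192%

19.52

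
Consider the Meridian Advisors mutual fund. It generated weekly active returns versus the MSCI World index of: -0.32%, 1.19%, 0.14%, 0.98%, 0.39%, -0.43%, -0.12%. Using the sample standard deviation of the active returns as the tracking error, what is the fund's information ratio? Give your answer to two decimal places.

0.42

r̄ = (-0.32 + 1.19 + 0.14 + 0.98 + 0.39 − 0.43 − 0.12) / 7 = 1.830 / 7 = 0.2614%
Sample σ = √[Σ(r − r̄)² / 6] = √[2.3715 / 6] = √0.3953 = 0.6287%
IR = r̄ / tracking error = 0.2614 / 0.6287 = 0.4158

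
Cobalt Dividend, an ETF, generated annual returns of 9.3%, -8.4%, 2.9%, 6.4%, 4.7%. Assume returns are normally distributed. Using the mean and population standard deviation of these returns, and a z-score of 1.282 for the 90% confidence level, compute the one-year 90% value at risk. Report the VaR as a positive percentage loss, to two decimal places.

Mean return r̄ = 14.90 / 5 = 2.9800%
Σ(r − r̄)² = 184.1080; population σ = √(184.1080/5) = 6.0681%
VaR = −(r̄ − z·σ) = −(2.9800 − 1.282 × 6.0681) = −(-4.7993) = 4.7993%

4.80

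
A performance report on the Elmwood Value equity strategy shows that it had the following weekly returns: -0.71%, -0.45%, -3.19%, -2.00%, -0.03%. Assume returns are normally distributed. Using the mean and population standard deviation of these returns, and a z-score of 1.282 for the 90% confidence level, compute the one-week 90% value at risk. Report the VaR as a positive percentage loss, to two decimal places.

r̄ = (-0.71 − 0.45 − 3.19 − 2 − 0.03) / 5 = -6.380 / 5 = -1.2760%
Σ(r − r̄)² = 6.7427; population σ = √(6.7427/5) = 1.1613%
VaR = −(r̄ − z·σ) = −(-1.2760 − 1.282 × 1.1613) = −(-2.7648) = 2.7648%

2.76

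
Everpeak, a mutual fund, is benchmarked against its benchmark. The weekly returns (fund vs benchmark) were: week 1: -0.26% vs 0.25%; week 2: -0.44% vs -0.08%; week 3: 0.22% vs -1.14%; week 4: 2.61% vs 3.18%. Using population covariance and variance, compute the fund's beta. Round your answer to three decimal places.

0.667

r̄p = 0.5325%,  r̄m = 0.5525%
Cov = Σ(rp − r̄p)(rm − r̄m) / 4 = 1.7106
Var(rm) = Σ(rm − r̄m)² / 4 = 2.5650
β = Cov / Var = 1.7106 / 2.5650 = 0.6669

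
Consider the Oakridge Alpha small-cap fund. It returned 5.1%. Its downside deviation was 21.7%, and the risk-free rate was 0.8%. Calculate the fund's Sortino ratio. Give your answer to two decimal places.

0.20

Sortino = (Rp − Rf) / σd = (5.1% − 0.8%) / 21.7% = 4.30% / 21.7% = 0.1982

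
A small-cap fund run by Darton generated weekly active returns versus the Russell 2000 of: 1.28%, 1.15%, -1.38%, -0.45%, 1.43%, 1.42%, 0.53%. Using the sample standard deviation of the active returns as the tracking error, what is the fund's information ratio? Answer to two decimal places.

0.52

μ = (1.28 + 1.15 − 1.38 − 0.45 + 1.43 + 1.42 + 0.53) / 7 = 0.5686%
Σ(r − μ)² = (1.28 − 0.5686)² + (1.15 − 0.5686)² + … = 7.1471
sample σ = √(7.1471 / 6) = √1.1912 = 1.0914%
IR = μ / tracking error = 0.5686 / 1.0914 = 0.5210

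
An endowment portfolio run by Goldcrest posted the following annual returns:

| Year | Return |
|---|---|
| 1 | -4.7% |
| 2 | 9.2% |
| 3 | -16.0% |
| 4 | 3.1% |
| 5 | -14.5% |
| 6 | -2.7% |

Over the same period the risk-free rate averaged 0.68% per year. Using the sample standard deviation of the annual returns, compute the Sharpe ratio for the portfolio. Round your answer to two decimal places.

r̄ = (-4.7 + 9.2 − 16 + 3.1 − 14.5 − 2.7) / 6 = -4.2667%
Sample σ = √[Σ(r − r̄)² / 5] = √[480.6533 / 5] = √96.1307 = 9.8046%
Sharpe = (r̄ − rf) / σ = (-4.2667 − 0.68) / 9.8046 = -4.9467 / 9.8046 = -0.5045

-0.50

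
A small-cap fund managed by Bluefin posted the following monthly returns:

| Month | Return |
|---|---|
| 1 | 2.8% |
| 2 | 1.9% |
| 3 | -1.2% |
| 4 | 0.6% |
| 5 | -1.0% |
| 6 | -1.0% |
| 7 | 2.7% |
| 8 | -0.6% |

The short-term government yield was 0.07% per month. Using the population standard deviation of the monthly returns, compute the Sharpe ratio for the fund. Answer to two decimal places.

0.28

r̄ = (2.8 + 1.9 − 1.2 + 0.6 − 1 − 1 + 2.7 − 0.6) / 8 = 0.5250%
Σ(r − r̄)² = 20.6950; population σ = √(20.6950/8) = 1.6084%
Sharpe = (r̄ − rf) / σ = (0.5250 − 0.07) / 1.6084 = 0.4550 / 1.6084 = 0.2829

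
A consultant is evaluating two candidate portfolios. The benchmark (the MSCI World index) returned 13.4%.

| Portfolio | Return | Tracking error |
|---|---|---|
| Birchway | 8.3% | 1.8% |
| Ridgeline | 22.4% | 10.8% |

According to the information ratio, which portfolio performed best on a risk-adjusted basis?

Birchway: IR = (8.3% − 13.4%) / 1.8% = -2.833
Ridgeline: IR = (22.4% − 13.4%) / 10.8% = 0.833
Highest: Ridgeline (0.833).

Ridgeline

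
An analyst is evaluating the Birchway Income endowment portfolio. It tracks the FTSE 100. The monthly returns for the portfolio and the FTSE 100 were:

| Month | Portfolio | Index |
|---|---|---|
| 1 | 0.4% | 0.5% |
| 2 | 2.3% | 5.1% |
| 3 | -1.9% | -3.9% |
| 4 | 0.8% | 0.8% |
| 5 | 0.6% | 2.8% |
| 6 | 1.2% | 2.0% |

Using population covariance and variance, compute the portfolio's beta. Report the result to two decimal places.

0.44

r̄p = 0.5667%,  r̄m = 1.2167%
Cov = Σ(rp − r̄p)(rm − r̄m) / 6 = 3.3206
Var(rm) = Σ(rm − r̄m)² / 6 = 7.5114
β = Cov / Var = 3.3206 / 7.5114 = 0.4421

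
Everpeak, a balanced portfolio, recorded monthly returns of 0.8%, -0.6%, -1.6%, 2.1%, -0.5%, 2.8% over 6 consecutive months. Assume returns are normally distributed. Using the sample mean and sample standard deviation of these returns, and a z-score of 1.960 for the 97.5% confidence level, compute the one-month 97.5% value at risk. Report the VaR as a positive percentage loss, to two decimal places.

Mean return r̄ = 3.00 / 6 = 0.5000%
Σ(r − r̄)² = 14.5600; sample σ = √(14.5600/5) = 1.7065%
VaR = −(r̄ − z·σ) = −(0.5000 − 1.960 × 1.7065) = −(-2.8447) = 2.8447%

2.84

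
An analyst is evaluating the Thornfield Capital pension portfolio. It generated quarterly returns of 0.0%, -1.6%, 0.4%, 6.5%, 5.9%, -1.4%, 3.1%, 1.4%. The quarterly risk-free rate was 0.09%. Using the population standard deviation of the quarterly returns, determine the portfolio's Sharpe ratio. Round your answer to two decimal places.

0.58

r̄ = (0 − 1.6 + 0.4 + 6.5 + 5.9 − 1.4 + 3.1 + 1.4) / 8 = 1.7875%
Σ(r − r̄)² = (0 − 1.7875)² + (-1.6 − 1.7875)² + (0.4 − 1.7875)² + … = 67.7488
σ = √[67.7488 / 8] = 2.9101%
Sharpe = (r̄ − rf) / σ = (1.7875 − 0.09) / 2.9101 = 1.6975 / 2.9101 = 0.5833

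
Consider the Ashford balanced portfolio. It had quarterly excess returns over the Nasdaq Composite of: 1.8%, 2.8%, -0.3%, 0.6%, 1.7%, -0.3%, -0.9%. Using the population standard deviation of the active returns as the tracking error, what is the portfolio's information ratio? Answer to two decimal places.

μ = (1.8 + 2.8 − 0.3 + 0.6 + 1.7 − 0.3 − 0.9) / 7 = 0.7714%
Σ(r − μ)² = 11.1543; population σ = √(11.1543/7) = 1.2623%
IR = μ / tracking error = 0.7714 / 1.2623 = 0.6111

0.61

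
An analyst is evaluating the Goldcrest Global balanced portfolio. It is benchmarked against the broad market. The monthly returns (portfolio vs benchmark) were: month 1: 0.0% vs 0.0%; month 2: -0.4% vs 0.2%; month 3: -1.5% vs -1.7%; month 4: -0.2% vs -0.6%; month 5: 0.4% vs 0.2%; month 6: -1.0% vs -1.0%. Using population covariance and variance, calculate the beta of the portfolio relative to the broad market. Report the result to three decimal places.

r̄p = -0.4500%,  r̄m = -0.4833%
Cov = Σ(rp − r̄p)(rm − r̄m) / 6 = 0.3942
Var(rm) = Σ(rm − r̄m)² / 6 = 0.4881
β = Cov / Var = 0.3942 / 0.4881 = 0.8076

0.808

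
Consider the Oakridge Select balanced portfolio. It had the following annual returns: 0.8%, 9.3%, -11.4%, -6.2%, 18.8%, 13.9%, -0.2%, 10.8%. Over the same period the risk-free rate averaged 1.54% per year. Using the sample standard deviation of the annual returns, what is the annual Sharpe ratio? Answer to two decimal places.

Mean return r̄ = 35.80 / 8 = 4.4750%
Sample std dev = √[758.6550 / 7] = 10.4105%
Sharpe = (r̄ − rf) / σ = (4.4750 − 1.54) / 10.4105 = 2.9350 / 10.4105 = 0.2819

0.28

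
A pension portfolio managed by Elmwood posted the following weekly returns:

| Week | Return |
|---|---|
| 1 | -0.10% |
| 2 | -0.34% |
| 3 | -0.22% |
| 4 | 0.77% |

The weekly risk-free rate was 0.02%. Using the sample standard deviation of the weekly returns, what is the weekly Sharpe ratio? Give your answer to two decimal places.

Mean return μ = 0.110 / 4 = 0.0275%
Σ(r − μ)² = (-0.1 − 0.0275)² + (-0.34 − 0.0275)² + (-0.22 − 0.0275)² + … = 0.7639
sample σ = √(0.7639 / 3) = √0.2546 = 0.5046%
Sharpe = (μ − rf) / σ = (0.0275 − 0.02) / 0.5046 = 0.0075 / 0.5046 = 0.0149

0.01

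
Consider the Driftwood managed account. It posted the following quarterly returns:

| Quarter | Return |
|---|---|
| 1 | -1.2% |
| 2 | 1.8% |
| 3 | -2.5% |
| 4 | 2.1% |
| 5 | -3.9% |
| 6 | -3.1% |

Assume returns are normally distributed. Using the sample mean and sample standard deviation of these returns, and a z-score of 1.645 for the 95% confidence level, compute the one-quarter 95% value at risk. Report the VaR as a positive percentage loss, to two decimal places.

Mean return r̄ = -6.80 / 6 = -1.1333%
Σ(r − r̄)² = (-1.2 − (-1.1333))² + (1.8 − (-1.1333))² + (-2.5 − (-1.1333))² + … = 32.4533
sample σ = √(32.4533 / 5) = √6.4907 = 2.5477%
VaR = −(r̄ − z·σ) = −(-1.1333 − 1.645 × 2.5477) = −(-5.3243) = 5.3243%

5.32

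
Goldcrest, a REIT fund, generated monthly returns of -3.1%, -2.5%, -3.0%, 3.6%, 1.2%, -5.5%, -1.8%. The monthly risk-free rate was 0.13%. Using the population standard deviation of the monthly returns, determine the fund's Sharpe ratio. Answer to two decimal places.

Mean return r̄ = -11.10 / 7 = -1.5857%
Σ(r − r̄)² = (-3.1 − (-1.5857))² + (-2.5 − (-1.5857))² + … = 55.1486
population σ = √(55.1486 / 7) = √7.8784 = 2.8068%
Sharpe = (r̄ − rf) / σ = (-1.5857 − 0.13) / 2.8068 = -1.7157 / 2.8068 = -0.6113

-0.61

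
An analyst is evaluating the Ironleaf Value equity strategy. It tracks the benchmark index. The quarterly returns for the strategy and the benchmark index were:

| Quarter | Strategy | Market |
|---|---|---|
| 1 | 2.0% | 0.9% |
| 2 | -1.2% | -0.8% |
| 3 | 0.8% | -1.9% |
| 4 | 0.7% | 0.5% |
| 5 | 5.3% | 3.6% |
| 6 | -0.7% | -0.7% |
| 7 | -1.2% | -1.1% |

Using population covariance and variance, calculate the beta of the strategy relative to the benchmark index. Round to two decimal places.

1.11

r̄p = 0.8143%,  r̄m = 0.0714%
Cov = Σ(rp − r̄p)(rm − r̄m) / 7 = 3.1533
Var(rm) = Σ(rm − r̄m)² / 7 = 2.8478
β = Cov / Var = 3.1533 / 2.8478 = 1.1073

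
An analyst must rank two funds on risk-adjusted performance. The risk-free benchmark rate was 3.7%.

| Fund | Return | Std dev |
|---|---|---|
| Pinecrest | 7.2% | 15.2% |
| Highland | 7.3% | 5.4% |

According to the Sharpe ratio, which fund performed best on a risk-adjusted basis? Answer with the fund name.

Highland

Pinecrest: Sharpe ratio = (7.2% − 3.7%) / 15.2% = 0.230
Highland: Sharpe ratio = (7.3% − 3.7%) / 5.4% = 0.667
Highest: Highland (0.667).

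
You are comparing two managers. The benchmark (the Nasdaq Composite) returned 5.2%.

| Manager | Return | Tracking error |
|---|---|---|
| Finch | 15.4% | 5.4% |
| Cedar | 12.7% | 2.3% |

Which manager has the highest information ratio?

Finch: IR = (15.4% − 5.2%) / 5.4% = 1.889
Cedar: IR = (12.7% − 5.2%) / 2.3% = 3.261
Highest: Cedar (3.261).

Cedar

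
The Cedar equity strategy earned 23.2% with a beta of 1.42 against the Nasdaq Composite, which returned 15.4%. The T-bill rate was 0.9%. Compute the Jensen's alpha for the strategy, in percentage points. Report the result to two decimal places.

CAPM expected return = Rf + β(Rm − Rf) = 0.9% + 1.42 × (15.4% − 0.9%) = 0.9 + 1.42 × 14.50 = 21.4900%
Jensen's α = Rp − E[R] = 23.2% − 21.4900% = 1.7100

1.71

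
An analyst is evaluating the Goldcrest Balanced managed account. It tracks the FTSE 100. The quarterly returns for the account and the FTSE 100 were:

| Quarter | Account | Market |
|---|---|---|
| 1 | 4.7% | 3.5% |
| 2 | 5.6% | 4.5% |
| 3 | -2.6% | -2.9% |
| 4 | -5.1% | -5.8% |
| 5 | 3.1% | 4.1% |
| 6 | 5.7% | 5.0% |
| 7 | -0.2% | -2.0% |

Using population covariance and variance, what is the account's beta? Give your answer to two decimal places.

r̄p = 1.6000%,  r̄m = 0.9143%
Cov = Σ(rp − r̄p)(rm − r̄m) / 7 = 15.7343
Var(rm) = Σ(rm − r̄m)² / 7 = 16.3584
β = Cov / Var = 15.7343 / 16.3584 = 0.9618

0.96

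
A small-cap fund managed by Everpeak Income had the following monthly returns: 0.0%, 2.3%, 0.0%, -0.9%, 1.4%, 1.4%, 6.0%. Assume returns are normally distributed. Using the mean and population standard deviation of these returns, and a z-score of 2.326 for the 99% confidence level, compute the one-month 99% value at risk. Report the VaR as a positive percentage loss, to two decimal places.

Mean return r̄ = 10.20 / 7 = 1.4571%
Population σ = √[Σ(r − r̄)² / 7] = √[31.1571 / 7] = √4.4510 = 2.1097%
VaR = −(r̄ − z·σ) = −(1.4571 − 2.326 × 2.1097) = −(-3.4501) = 3.4501%

3.45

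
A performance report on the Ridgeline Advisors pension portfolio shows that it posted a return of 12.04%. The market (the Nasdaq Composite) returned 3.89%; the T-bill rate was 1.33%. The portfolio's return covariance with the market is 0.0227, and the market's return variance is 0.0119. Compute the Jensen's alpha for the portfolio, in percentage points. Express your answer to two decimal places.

β = Cov / Var = 0.0227 / 0.0119 = 1.9076
E[R] = Rf + β(Rm − Rf) = 1.33% + 1.9076 × (3.89% − 1.33%) = 6.2135%
α = Rp − E[R] = 12.04% − 6.2135% = 5.8265

5.83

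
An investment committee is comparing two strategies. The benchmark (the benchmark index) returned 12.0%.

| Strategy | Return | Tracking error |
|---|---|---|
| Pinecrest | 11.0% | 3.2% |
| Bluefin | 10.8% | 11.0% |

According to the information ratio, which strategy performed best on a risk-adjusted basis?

Pinecrest: IR = (11.0% − 12.0%) / 3.2% = -0.313
Bluefin: IR = (10.8% − 12.0%) / 11.0% = -0.109
Highest: Bluefin (-0.109).

Bluefin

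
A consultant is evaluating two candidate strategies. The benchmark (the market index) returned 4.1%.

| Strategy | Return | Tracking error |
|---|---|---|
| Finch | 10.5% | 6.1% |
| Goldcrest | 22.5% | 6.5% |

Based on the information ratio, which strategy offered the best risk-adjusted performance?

Finch: IR = (10.5% − 4.1%) / 6.1% = 1.049
Goldcrest: IR = (22.5% − 4.1%) / 6.5% = 2.831
Highest: Goldcrest (2.831).

Goldcrest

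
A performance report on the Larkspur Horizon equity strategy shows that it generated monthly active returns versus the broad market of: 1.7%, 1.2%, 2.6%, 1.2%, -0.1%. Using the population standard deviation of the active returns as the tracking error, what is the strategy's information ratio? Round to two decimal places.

μ = (1.7 + 1.2 + 2.6 + 1.2 − 0.1) / 5 = 6.60 / 5 = 1.3200%
Σ(r − μ)² = (1.7 − 1.3200)² + (1.2 − 1.3200)² + (2.6 − 1.3200)² + … = 3.8280
σ = √[3.8280 / 5] = 0.8750%
IR = μ / tracking error = 1.3200 / 0.8750 = 1.5086

1.51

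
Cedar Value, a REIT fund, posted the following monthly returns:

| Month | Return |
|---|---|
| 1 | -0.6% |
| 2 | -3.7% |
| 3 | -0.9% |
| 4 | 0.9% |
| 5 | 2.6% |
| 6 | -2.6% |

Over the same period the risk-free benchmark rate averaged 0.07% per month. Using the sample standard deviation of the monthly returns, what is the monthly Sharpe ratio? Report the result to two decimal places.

-0.34

r̄ = (-0.6 − 3.7 − 0.9 + 0.9 + 2.6 − 2.6) / 6 = -4.30 / 6 = -0.7167%
Σ(r − r̄)² = 26.1083; sample σ = √(26.1083/5) = 2.2851%
Sharpe = (r̄ − rf) / σ = (-0.7167 − 0.07) / 2.2851 = -0.7867 / 2.2851 = -0.3443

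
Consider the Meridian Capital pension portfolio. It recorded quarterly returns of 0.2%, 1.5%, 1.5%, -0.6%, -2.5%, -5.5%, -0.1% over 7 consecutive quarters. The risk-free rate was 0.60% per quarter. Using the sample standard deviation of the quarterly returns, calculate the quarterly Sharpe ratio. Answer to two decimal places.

-0.56

Mean return μ = -5.50 / 7 = -0.7857%
Σ(r − μ)² = 37.0886; sample σ = √(37.0886/6) = 2.4862%
Sharpe = (μ − rf) / σ = (-0.7857 − 0.6) / 2.4862 = -1.3857 / 2.4862 = -0.5574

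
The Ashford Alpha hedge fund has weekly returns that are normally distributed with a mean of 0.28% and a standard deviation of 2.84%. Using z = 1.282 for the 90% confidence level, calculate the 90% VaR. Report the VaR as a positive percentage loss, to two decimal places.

3.36

VaR (as % loss) = −(μ − z·σ) = −(0.28% − 1.282 × 2.84%) = −(-3.36088%) = 3.36088%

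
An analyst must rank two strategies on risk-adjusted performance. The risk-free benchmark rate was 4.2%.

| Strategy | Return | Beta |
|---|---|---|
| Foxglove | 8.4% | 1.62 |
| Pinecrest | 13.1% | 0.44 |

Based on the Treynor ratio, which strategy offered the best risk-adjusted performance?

Pinecrest

Foxglove: Treynor = (8.4% − 4.2%) / 1.62 = 2.593
Pinecrest: Treynor = (13.1% − 4.2%) / 0.44 = 20.227
Highest: Pinecrest (20.227).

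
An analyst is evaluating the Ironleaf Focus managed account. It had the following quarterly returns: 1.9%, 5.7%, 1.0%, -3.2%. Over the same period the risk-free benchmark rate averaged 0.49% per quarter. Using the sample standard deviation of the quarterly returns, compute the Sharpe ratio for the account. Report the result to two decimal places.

0.24

r̄ = (1.9 + 5.7 + 1 − 3.2) / 4 = 1.3500%
Sample std dev = √[40.0500 / 3] = 3.6538%
Sharpe = (r̄ − rf) / σ = (1.3500 − 0.49) / 3.6538 = 0.8600 / 3.6538 = 0.2354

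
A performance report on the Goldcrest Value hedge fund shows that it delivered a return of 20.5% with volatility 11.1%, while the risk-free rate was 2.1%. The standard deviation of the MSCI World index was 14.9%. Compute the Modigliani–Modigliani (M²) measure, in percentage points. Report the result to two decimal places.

Sharpe = (Rp − Rf) / σp = (20.5% − 2.1%) / 11.1% = 1.6577
M² = Rf + Sharpe × σm = 2.1% + 1.6577 × 14.9% = 26.7997%

26.80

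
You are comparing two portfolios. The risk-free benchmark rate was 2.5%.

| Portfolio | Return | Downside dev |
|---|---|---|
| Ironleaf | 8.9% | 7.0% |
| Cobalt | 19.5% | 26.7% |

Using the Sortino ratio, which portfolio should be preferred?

Ironleaf

Ironleaf: Sortino ratio = (8.9% − 2.5%) / 7.0% = 0.914
Cobalt: Sortino ratio = (19.5% − 2.5%) / 26.7% = 0.637
Highest: Ironleaf (0.914).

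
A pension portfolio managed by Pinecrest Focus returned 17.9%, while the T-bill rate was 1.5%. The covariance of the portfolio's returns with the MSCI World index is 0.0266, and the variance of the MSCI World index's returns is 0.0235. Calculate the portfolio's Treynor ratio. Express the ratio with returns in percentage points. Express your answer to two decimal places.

14.49

β = Cov / Var = 0.0266 / 0.0235 = 1.1319
Treynor = (Rp − Rf) / β = (17.9% − 1.5%) / 1.1319 = 16.40 / 1.1319 = 14.4889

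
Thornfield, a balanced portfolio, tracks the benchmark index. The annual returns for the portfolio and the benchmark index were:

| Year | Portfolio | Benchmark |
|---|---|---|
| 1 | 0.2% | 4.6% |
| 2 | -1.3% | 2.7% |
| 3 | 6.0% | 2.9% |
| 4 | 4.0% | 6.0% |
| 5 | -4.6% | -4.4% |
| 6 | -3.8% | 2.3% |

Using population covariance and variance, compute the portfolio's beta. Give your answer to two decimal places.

r̄p = 0.0833%,  r̄m = 2.3500%
Cov = Σ(rp − r̄p)(rm − r̄m) / 6 = 8.1892
Var(rm) = Σ(rm − r̄m)² / 6 = 10.7292
β = Cov / Var = 8.1892 / 10.7292 = 0.7633

0.76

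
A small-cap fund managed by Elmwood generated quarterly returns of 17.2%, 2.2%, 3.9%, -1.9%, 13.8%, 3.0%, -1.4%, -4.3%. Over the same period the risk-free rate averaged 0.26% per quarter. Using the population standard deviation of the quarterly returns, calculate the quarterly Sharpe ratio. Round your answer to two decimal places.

Mean return r̄ = 32.50 / 8 = 4.0625%
Σ(r − r̄)² = (17.2 − 4.0625)² + (2.2 − 4.0625)² + (3.9 − 4.0625)² + … = 407.3588
population σ = √(407.3588 / 8) = √50.9199 = 7.1358%
Sharpe = (r̄ − rf) / σ = (4.0625 − 0.26) / 7.1358 = 3.8025 / 7.1358 = 0.5329

0.53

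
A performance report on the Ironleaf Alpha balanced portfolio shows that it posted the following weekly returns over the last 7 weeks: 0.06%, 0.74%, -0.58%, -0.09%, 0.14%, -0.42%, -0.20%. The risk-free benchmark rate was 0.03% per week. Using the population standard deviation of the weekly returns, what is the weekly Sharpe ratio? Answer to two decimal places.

-0.20

r̄ = (0.06 + 0.74 − 0.58 − 0.09 + 0.14 − 0.42 − 0.2) / 7 = -0.350 / 7 = -0.0500%
Σ(r − r̄)² = (0.06 − (-0.0500))² + (0.74 − (-0.0500))² + (-0.58 − (-0.0500))² + … = 1.1142
population σ = √(1.1142 / 7) = √0.1592 = 0.3990%
Sharpe = (r̄ − rf) / σ = (-0.0500 − 0.03) / 0.3990 = -0.0800 / 0.3990 = -0.2005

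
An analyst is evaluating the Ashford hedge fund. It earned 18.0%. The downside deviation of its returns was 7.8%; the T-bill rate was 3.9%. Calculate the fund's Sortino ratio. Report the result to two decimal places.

1.81

Sortino = (Rp − Rf) / σd = (18.0% − 3.9%) / 7.8% = 14.10% / 7.8% = 1.8077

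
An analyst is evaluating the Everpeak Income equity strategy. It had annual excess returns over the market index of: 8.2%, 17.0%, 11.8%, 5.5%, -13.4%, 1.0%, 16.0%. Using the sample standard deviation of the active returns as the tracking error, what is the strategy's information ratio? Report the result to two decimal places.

μ = (8.2 + 17 + 11.8 + 5.5 − 13.4 + 1 + 16) / 7 = 6.5857%
Σ(r − μ)² = (8.2 − 6.5857)² + (17 − 6.5857)² + (11.8 − 6.5857)² + … = 658.6886
sample σ = √(658.6886 / 6) = √109.7814 = 10.4777%
IR = μ / tracking error = 6.5857 / 10.4777 = 0.6285

0.63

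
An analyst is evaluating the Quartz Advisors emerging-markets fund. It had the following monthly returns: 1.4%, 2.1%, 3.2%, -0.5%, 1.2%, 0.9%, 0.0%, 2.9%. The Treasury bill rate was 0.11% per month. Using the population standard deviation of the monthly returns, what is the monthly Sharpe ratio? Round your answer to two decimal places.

r̄ = (1.4 + 2.1 + 3.2 − 0.5 + 1.2 + 0.9 + 0 + 2.9) / 8 = 1.4000%
Σ(r − r̄)² = (1.4 − 1.4000)² + (2.1 − 1.4000)² + (3.2 − 1.4000)² + … = 11.8400
σ = √[11.8400 / 8] = 1.2166%
Sharpe = (r̄ − rf) / σ = (1.4000 − 0.11) / 1.2166 = 1.2900 / 1.2166 = 1.0603

1.06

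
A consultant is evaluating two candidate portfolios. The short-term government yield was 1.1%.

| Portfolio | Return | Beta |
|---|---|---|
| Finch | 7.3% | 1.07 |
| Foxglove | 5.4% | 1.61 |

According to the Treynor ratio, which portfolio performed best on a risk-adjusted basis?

Finch

Finch: Treynor = (7.3% − 1.1%) / 1.07 = 5.794
Foxglove: Treynor = (5.4% − 1.1%) / 1.61 = 2.671
Highest: Finch (5.794).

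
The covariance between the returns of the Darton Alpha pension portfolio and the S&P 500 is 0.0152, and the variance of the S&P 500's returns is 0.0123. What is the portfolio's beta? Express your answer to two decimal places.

β = Cov(Rp, Rm) / Var(Rm) = 0.0152 / 0.0123 = 1.2358

1.24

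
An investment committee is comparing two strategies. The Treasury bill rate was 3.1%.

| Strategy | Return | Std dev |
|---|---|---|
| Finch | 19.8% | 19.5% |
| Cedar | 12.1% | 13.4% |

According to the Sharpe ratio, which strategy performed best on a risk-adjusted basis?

Finch: Sharpe ratio = (19.8% − 3.1%) / 19.5% = 0.856
Cedar: Sharpe ratio = (12.1% − 3.1%) / 13.4% = 0.672
Highest: Finch (0.856).

Finch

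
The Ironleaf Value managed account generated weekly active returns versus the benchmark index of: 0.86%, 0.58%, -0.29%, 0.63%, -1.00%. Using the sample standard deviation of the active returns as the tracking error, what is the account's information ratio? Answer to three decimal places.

0.200

Mean return μ = 0.780 / 5 = 0.1560%
Σ(r − μ)² = 2.4353; sample σ = √(2.4353/4) = 0.7803%
IR = μ / tracking error = 0.1560 / 0.7803 = 0.1999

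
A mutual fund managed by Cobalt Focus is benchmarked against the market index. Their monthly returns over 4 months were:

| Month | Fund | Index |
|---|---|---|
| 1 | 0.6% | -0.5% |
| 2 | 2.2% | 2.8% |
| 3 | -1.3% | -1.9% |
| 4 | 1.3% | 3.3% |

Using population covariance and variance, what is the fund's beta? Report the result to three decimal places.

r̄p = 0.7000%,  r̄m = 0.9250%
Cov = Σ(rp − r̄p)(rm − r̄m) / 4 = 2.5075
Var(rm) = Σ(rm − r̄m)² / 4 = 4.7919
β = Cov / Var = 2.5075 / 4.7919 = 0.5233

0.523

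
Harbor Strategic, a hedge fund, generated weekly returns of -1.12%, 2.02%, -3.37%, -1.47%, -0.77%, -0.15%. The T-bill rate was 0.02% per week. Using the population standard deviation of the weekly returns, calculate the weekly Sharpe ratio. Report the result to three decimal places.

-0.516

r̄ = (-1.12 + 2.02 − 3.37 − 1.47 − 0.77 − 0.15) / 6 = -0.8100%
Population σ = √[Σ(r − r̄)² / 6] = √[15.5314 / 6] = √2.5886 = 1.6089%
Sharpe = (r̄ − rf) / σ = (-0.8100 − 0.02) / 1.6089 = -0.8300 / 1.6089 = -0.5159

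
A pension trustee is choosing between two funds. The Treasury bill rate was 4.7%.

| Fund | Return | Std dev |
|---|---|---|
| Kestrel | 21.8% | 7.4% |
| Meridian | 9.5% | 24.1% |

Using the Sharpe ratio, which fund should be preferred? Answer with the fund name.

Kestrel

Kestrel: Sharpe ratio = (21.8% − 4.7%) / 7.4% = 2.311
Meridian: Sharpe ratio = (9.5% − 4.7%) / 24.1% = 0.199
Highest: Kestrel (2.311).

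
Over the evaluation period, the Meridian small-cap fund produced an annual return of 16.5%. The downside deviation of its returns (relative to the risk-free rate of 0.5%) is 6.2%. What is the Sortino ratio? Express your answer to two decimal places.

2.58

Sortino = (Rp − Rf) / σd = (16.5% − 0.5%) / 6.2% = 16.00% / 6.2% = 2.5806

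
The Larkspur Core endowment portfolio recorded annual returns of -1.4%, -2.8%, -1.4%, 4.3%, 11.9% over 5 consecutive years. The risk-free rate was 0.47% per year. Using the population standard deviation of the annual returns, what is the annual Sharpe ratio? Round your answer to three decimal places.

0.302

r̄ = (-1.4 − 2.8 − 1.4 + 4.3 + 11.9) / 5 = 10.60 / 5 = 2.1200%
Σ(r − r̄)² = (-1.4 − 2.1200)² + (-2.8 − 2.1200)² + (-1.4 − 2.1200)² + … = 149.3880
population σ = √(149.3880 / 5) = √29.8776 = 5.4660%
Sharpe = (r̄ − rf) / σ = (2.1200 − 0.47) / 5.4660 = 1.6500 / 5.4660 = 0.3019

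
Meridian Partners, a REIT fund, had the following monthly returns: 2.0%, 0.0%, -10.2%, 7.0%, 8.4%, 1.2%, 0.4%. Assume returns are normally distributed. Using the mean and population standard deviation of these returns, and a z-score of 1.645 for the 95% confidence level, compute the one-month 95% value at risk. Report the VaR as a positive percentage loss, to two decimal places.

r̄ = (2 + 0 − 10.2 + 7 + 8.4 + 1.2 + 0.4) / 7 = 1.2571%
Σ(r − r̄)² = 218.1371; population σ = √(218.1371/7) = 5.5823%
VaR = −(r̄ − z·σ) = −(1.2571 − 1.645 × 5.5823) = −(-7.9258) = 7.9258%

7.93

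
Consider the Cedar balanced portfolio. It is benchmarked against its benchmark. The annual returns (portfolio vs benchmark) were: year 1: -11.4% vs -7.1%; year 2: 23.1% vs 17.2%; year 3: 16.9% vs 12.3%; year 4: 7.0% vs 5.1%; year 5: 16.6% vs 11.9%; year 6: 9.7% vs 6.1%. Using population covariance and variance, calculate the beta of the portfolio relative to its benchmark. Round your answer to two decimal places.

r̄p = 10.3167%,  r̄m = 7.5833%
Cov = Σ(rp − r̄p)(rm − r̄m) / 6 = 84.8553
Var(rm) = Σ(rm − r̄m)² / 6 = 59.5547
β = Cov / Var = 84.8553 / 59.5547 = 1.4248

1.42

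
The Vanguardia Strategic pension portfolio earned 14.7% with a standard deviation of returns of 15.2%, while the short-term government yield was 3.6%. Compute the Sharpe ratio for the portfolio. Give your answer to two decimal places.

0.73

Sharpe = (Rp − Rf) / σp = (14.7% − 3.6%) / 15.2% = 11.10% / 15.2% = 0.7303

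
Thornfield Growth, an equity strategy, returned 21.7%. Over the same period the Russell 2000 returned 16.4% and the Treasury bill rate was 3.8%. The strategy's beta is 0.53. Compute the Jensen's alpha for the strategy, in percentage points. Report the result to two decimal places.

CAPM expected return = Rf + β(Rm − Rf) = 3.8% + 0.53 × (16.4% − 3.8%) = 3.8 + 0.53 × 12.60 = 10.4780%
Jensen's α = Rp − E[R] = 21.7% − 10.4780% = 11.2220

11.22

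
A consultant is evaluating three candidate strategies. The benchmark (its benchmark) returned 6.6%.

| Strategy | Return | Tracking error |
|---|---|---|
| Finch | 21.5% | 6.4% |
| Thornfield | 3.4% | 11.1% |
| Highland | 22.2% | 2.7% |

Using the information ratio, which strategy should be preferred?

Finch: IR = (21.5% − 6.6%) / 6.4% = 2.328
Thornfield: IR = (3.4% − 6.6%) / 11.1% = -0.288
Highland: IR = (22.2% − 6.6%) / 2.7% = 5.778
Highest: Highland (5.778).

Highland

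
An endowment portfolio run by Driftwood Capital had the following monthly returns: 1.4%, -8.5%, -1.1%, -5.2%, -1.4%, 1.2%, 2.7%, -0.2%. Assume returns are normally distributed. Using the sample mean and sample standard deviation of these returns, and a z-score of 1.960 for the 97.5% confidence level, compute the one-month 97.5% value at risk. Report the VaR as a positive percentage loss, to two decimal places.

Mean return r̄ = -11.10 / 8 = -1.3875%
Σ(r − r̄)² = (1.4 − (-1.3875))² + (-8.5 − (-1.3875))² + (-1.1 − (-1.3875))² + … = 97.7888
sample σ = √(97.7888 / 7) = √13.9698 = 3.7376%
VaR = −(r̄ − z·σ) = −(-1.3875 − 1.960 × 3.7376) = −(-8.7132) = 8.7132%

8.71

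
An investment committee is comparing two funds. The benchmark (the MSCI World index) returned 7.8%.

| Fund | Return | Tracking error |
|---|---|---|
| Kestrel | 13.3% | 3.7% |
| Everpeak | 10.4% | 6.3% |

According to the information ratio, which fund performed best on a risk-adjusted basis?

Kestrel

Kestrel: IR = (13.3% − 7.8%) / 3.7% = 1.486
Everpeak: IR = (10.4% − 7.8%) / 6.3% = 0.413
Highest: Kestrel (1.486).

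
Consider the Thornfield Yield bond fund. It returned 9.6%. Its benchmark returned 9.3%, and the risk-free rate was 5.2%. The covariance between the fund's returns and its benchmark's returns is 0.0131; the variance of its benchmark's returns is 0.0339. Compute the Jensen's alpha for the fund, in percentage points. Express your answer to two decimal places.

2.82

β = Cov / Var = 0.0131 / 0.0339 = 0.3864
E[R] = Rf + β(Rm − Rf) = 5.2% + 0.3864 × (9.3% − 5.2%) = 6.7842%
α = Rp − E[R] = 9.6% − 6.7842% = 2.8158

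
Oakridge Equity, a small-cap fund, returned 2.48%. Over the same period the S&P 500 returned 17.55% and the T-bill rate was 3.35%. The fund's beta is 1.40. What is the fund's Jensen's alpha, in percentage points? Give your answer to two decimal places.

-20.75

CAPM expected return = Rf + β(Rm − Rf) = 3.35% + 1.40 × (17.55% − 3.35%) = 3.35 + 1.40 × 14.20 = 23.2300%
Jensen's α = Rp − E[R] = 2.48% − 23.2300% = -20.7500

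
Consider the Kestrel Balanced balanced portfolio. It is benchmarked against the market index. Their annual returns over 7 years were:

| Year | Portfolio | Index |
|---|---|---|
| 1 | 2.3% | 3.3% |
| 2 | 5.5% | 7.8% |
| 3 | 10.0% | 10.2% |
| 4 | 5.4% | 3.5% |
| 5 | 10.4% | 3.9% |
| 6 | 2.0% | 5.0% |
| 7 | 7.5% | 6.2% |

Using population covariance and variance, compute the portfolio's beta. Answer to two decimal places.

r̄p = 6.1571%,  r̄m = 5.7000%
Cov = Σ(rp − r̄p)(rm − r̄m) / 7 = 3.2543
Var(rm) = Σ(rm − r̄m)² / 7 = 5.6057
β = Cov / Var = 3.2543 / 5.6057 = 0.5805

0.58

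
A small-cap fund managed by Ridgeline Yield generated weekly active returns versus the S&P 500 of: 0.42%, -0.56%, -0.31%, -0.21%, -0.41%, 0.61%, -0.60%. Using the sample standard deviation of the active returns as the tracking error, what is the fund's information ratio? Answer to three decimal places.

r̄ = (0.42 − 0.56 − 0.31 − 0.21 − 0.41 + 0.61 − 0.6) / 7 = -0.1514%
Sample std dev = √[1.3699 / 6] = 0.4778%
IR = r̄ / tracking error = -0.1514 / 0.4778 = -0.3169

-0.317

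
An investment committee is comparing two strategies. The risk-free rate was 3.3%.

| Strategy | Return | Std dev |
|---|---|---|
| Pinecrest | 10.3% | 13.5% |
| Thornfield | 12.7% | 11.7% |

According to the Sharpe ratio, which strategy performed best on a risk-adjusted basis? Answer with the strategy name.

Pinecrest: Sharpe ratio = (10.3% − 3.3%) / 13.5% = 0.519
Thornfield: Sharpe ratio = (12.7% − 3.3%) / 11.7% = 0.803
Highest: Thornfield (0.803).

Thornfield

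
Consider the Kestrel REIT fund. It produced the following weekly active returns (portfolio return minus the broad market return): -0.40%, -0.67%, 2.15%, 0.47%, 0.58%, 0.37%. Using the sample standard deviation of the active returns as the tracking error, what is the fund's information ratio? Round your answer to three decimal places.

0.422

Mean return μ = 2.500 / 6 = 0.4167%
Σ(r − μ)² = (-0.4 − 0.4167)² + (-0.67 − 0.4167)² + (2.15 − 0.4167)² + … = 4.8839
σ = √[4.8839 / 5] = 0.9883%
IR = μ / tracking error = 0.4167 / 0.9883 = 0.4216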